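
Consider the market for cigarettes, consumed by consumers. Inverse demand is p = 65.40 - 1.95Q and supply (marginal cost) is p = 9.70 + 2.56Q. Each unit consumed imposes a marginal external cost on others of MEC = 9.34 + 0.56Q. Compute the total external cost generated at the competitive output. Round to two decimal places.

Market equilibrium (private): 9.70 + 2.56Q = 65.40 - 1.95Q → Q_m = 12.3503.
Total external cost = ∫₀^{Q_m} (9.34 + 0.56Q) dQ = 9.34×12.3503 + ½×0.56×12.3503² = 158.0602.

158.06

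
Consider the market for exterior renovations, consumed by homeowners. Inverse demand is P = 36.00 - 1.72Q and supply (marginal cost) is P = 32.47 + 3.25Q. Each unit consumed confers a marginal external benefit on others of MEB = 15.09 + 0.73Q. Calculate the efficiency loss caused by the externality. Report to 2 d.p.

DWL = 28.73

Market equilibrium (private): 32.47 + 3.25Q = 36.00 - 1.72Q → Q_m = 0.7103.
Social marginal benefit = demand + MEB = 51.09 - 0.99Q.
Set SMB = MC: 51.09 - 0.99Q = 32.47 + 3.25Q → Q* = 4.3915.
The welfare-loss triangle has base |Q_m − Q*| and height MEB(Q_m) (the vertical gap between SMB and MC is zero at Q* and MEB at Q_m).
DWL = ½ × 3.6812 × 15.6085 = 28.7290.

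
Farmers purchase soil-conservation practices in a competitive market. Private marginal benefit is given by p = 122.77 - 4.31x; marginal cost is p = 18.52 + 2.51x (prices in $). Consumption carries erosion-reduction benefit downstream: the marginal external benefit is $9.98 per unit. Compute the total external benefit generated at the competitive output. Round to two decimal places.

$152.55

Market equilibrium (private): 18.52 + 2.51x = 122.77 - 4.31x → x_m = 15.2859.
Total external benefit = MEB × x_m = 9.98 × 15.2859 = 152.5533.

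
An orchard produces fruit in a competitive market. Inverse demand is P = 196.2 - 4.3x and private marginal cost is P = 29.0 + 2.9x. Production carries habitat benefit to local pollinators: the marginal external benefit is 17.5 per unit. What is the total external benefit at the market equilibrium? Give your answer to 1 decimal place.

Market equilibrium (private): 29.0 + 2.9x = 196.2 - 4.3x → x_m = 23.2222.
Total external benefit = MEB × x_m = 17.5 × 23.2222 = 406.3885.

406.4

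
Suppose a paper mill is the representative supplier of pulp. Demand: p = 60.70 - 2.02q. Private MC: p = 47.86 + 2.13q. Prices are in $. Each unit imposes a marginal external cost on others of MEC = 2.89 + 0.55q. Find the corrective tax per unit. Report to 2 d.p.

tax = $4.05 per unit

Social marginal cost = private MC + MEC = 50.75 + 2.68q.
Set SMC = demand: 50.75 + 2.68q = 60.70 - 2.02q → q* = 2.1170.
The Pigouvian tax equals MEC at q*: 2.89 + 0.55×2.1170 = 4.0544.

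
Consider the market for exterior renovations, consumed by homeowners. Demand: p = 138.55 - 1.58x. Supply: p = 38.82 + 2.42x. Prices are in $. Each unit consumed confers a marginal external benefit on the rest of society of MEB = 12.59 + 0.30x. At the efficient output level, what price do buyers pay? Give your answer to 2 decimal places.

P = $90.59

Social marginal benefit = demand + MEB = 151.14 - 1.28x.
Set SMB = MC: 151.14 - 1.28x = 38.82 + 2.42x → x* = 30.3568.
Consumer price on the demand curve at x*: 138.55 − 1.58×30.3568 = 90.5863.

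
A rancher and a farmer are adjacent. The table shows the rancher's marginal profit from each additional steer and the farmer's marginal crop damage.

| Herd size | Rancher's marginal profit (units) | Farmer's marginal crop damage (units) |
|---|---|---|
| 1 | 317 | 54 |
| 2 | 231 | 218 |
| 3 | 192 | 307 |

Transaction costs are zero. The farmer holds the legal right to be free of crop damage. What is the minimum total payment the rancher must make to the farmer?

272

Efficient level: marginal profit ≥ marginal crop damage through level 2, so k* = 2.
With the farmer holding the right, the rancher must at least compensate total damage at k*: 54 + 218 = 272.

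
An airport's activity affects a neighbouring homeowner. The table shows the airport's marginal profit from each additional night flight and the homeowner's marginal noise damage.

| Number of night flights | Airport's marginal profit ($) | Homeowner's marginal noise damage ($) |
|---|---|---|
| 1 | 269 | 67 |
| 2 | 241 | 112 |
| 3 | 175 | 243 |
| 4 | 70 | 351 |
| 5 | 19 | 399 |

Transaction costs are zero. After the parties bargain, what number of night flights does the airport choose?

Bargaining reaches the level where marginal profit last exceeds marginal noise damage.
That holds through level 2 (241 ≥ 112) but not at 3 (175 < 243).

2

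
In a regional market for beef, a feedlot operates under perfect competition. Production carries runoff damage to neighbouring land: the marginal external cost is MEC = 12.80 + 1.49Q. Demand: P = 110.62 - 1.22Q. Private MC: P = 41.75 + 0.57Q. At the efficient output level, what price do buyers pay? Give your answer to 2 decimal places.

P = 89.76

Social marginal cost = private MC + MEC = 54.55 + 2.06Q.
Set SMC = demand: 54.55 + 2.06Q = 110.62 - 1.22Q → Q* = 17.0945.
Consumer price on the demand curve at Q*: 110.62 − 1.22×17.0945 = 89.7647.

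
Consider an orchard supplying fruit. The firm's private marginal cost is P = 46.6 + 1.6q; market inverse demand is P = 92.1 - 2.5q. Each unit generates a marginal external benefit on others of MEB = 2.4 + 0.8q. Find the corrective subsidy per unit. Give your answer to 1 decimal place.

Social marginal cost = private MC − MEB = 44.2 + 0.8q.
Set SMC = demand: 44.2 + 0.8q = 92.1 - 2.5q → q* = 14.5152.
The Pigouvian subsidy equals MEB at q*: 2.4 + 0.8×14.5152 = 14.0122.

subsidy = 14.0 per unit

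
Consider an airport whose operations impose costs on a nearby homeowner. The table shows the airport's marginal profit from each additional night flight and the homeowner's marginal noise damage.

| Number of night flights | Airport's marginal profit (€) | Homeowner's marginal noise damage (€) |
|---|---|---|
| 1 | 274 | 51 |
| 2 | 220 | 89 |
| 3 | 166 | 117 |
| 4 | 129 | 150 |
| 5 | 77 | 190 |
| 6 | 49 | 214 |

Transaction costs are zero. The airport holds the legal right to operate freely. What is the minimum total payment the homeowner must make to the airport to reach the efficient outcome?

Left alone the airport would choose level 6 (marginal profit stays positive).
Efficient level: k* = 3 (marginal profit ≥ marginal noise damage through 3).
The homeowner must at least cover the airport's forgone profit from cutting 6→3: 129 + 77 + 49 = 255.

€255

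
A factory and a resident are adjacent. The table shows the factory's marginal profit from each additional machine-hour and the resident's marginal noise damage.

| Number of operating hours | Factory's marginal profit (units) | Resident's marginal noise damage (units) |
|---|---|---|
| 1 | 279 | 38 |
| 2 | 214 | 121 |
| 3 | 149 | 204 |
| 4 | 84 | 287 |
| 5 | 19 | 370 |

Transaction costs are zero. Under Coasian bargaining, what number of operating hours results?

Bargaining reaches the level where marginal profit last exceeds marginal noise damage.
That holds through level 2 (214 ≥ 121) but not at 3 (149 < 204).

2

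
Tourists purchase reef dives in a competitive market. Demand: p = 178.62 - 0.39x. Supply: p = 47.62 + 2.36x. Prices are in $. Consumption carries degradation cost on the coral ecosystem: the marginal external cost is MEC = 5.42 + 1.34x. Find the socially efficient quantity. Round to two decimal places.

x* = 30.70

Social marginal benefit = demand − MEC = 173.20 - 1.73x.
Set SMB = MC: 173.20 - 1.73x = 47.62 + 2.36x → x* = 30.7042.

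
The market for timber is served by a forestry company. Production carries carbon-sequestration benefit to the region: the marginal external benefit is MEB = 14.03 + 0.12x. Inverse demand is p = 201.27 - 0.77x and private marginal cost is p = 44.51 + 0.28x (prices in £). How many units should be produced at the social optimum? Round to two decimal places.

x* = 183.65

Social marginal cost = private MC − MEB = 30.48 + 0.16x.
Set SMC = demand: 30.48 + 0.16x = 201.27 - 0.77x → x* = 183.6452.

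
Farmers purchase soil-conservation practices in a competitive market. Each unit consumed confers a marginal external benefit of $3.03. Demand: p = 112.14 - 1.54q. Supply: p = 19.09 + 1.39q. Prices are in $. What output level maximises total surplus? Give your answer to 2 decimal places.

q* = 32.79

Social marginal benefit = demand + MEB = 115.17 - 1.54q.
Set SMB = MC: 115.17 - 1.54q = 19.09 + 1.39q → q* = 32.7918.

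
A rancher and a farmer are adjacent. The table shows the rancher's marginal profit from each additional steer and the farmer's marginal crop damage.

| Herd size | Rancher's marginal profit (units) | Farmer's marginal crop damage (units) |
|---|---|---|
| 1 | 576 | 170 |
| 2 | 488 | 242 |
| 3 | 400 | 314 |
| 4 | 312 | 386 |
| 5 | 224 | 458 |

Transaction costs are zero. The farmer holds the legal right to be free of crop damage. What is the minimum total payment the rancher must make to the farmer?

726

Efficient level: marginal profit ≥ marginal crop damage through level 3, so k* = 3.
With the farmer holding the right, the rancher must at least compensate total damage at k*: 170 + 242 + 314 = 726.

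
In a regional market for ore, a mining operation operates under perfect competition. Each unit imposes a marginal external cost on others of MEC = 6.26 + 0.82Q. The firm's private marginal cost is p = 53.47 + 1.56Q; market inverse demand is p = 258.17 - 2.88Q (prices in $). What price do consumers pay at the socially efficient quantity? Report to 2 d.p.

P = $149.52

Social marginal cost = private MC + MEC = 59.73 + 2.38Q.
Set SMC = demand: 59.73 + 2.38Q = 258.17 - 2.88Q → Q* = 37.7262.
Consumer price on the demand curve at Q*: 258.17 − 2.88×37.7262 = 149.5185.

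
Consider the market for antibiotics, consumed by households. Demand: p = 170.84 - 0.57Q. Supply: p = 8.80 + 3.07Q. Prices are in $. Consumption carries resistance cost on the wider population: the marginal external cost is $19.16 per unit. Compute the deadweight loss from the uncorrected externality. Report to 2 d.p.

Market equilibrium (private): 8.80 + 3.07Q = 170.84 - 0.57Q → Q_m = 44.5165.
Social marginal benefit = demand − MEC = 151.68 - 0.57Q.
Set SMB = MC: 151.68 - 0.57Q = 8.80 + 3.07Q → Q* = 39.2527.
Between Q* and Q_m the wedge MC − SMB runs linearly from 0 to MEC(Q_m), so the loss is a triangle.
DWL = ½ × 5.2638 × 19.1600 = 50.4272.

DWL = $50.43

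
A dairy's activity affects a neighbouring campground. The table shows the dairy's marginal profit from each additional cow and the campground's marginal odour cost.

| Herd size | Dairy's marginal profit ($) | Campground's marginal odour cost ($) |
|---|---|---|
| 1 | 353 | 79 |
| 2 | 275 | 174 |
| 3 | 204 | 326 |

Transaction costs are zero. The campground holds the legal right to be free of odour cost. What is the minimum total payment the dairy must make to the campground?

$253

Efficient level: marginal profit ≥ marginal odour cost through level 2, so k* = 2.
With the campground holding the right, the dairy must at least compensate total damage at k*: 79 + 174 = 253.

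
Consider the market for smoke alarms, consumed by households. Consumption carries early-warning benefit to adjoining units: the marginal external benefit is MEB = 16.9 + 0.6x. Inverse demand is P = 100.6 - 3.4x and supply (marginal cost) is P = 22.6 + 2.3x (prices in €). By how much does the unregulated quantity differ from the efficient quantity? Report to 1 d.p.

Market equilibrium (private): 22.6 + 2.3x = 100.6 - 3.4x → x_m = 13.6842.
Social marginal benefit = demand + MEB = 117.5 - 2.8x.
Set SMB = MC: 117.5 - 2.8x = 22.6 + 2.3x → x* = 18.6078.
Gap = |13.6842 − 18.6078| = 4.9236.

4.9 units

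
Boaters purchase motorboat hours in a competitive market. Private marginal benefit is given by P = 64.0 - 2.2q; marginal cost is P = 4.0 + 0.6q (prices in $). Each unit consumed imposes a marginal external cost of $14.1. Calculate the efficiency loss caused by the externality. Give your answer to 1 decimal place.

DWL = $35.5

Market equilibrium (private): 4.0 + 0.6q = 64.0 - 2.2q → q_m = 21.4286.
Social marginal benefit = demand − MEC = 49.9 - 2.2q.
Set SMB = MC: 49.9 - 2.2q = 4.0 + 0.6q → q* = 16.3929.
The loss is the area between SMB and MC from q* to q_m; with linear curves that's a triangle of height MEC(q_m).
DWL = ½ × 5.0357 × 14.1000 = 35.5017.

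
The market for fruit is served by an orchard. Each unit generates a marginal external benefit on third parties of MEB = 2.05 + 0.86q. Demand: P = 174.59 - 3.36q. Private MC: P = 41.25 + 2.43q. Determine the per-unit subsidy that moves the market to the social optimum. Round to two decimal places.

Social marginal cost = private MC − MEB = 39.20 + 1.57q.
Set SMC = demand: 39.20 + 1.57q = 174.59 - 3.36q → q* = 27.4625.
The Pigouvian subsidy equals MEB at q*: 2.05 + 0.86×27.4625 = 25.6678.

subsidy = 25.67 per unit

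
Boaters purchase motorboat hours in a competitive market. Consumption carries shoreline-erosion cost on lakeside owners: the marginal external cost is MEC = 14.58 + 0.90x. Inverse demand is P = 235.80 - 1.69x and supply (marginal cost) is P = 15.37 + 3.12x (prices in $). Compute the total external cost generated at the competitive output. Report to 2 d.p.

$1613.23

Market equilibrium (private): 15.37 + 3.12x = 235.80 - 1.69x → x_m = 45.8274.
Total external cost = ∫₀^{x_m} (14.58 + 0.90x) dx = 14.58×45.8274 + ½×0.90×45.8274² = 1613.2313.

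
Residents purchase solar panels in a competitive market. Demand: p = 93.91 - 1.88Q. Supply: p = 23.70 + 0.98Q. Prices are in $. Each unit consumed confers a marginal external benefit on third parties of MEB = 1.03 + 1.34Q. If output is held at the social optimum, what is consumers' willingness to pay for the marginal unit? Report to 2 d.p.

P = $5.80

Social marginal benefit = demand + MEB = 94.94 - 0.54Q.
Set SMB = MC: 94.94 - 0.54Q = 23.70 + 0.98Q → Q* = 46.8684.
Consumer price on the demand curve at Q*: 93.91 − 1.88×46.8684 = 5.7974.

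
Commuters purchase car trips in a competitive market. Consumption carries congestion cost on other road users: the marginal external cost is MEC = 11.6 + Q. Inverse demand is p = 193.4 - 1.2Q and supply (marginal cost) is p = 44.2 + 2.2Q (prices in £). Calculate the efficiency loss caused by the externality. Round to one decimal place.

DWL = £349.8

Market equilibrium (private): 44.2 + 2.2Q = 193.4 - 1.2Q → Q_m = 43.8824.
Social marginal benefit = demand − MEC = 181.8 - 2.2Q.
Set SMB = MC: 181.8 - 2.2Q = 44.2 + 2.2Q → Q* = 31.2727.
The welfare-loss triangle has base |Q_m − Q*| and height MEC(Q_m) (the vertical gap between SMB and MC is zero at Q* and MEC at Q_m).
DWL = ½ × 12.6097 × 55.4824 = 349.8082.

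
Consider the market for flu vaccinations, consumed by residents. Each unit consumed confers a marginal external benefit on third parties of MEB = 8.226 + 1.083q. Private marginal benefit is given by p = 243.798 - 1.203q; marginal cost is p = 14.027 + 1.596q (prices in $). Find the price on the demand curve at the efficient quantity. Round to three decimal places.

Social marginal benefit = demand + MEB = 252.024 - 0.120q.
Set SMB = MC: 252.024 - 0.120q = 14.027 + 1.596q → q* = 138.6929.
Consumer price on the demand curve at q*: 243.798 − 1.203×138.6929 = 76.9504.

P = $76.950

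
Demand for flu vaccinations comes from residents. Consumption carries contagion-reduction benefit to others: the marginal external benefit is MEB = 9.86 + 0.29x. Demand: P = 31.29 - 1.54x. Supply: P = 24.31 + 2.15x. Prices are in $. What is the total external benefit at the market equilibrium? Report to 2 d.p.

Market equilibrium (private): 24.31 + 2.15x = 31.29 - 1.54x → x_m = 1.8916.
Total external benefit = ∫₀^{x_m} (9.86 + 0.29x) dx = 9.86×1.8916 + ½×0.29×1.8916² = 19.1700.

$19.17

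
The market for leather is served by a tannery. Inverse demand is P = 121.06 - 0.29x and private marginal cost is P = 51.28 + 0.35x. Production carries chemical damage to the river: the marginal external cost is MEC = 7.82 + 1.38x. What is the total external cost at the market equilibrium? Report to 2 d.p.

9055.22

Market equilibrium (private): 51.28 + 0.35x = 121.06 - 0.29x → x_m = 109.0313.
Total external cost = ∫₀^{x_m} (7.82 + 1.38x) dx = 7.82×109.0313 + ½×1.38×109.0313² = 9055.2236.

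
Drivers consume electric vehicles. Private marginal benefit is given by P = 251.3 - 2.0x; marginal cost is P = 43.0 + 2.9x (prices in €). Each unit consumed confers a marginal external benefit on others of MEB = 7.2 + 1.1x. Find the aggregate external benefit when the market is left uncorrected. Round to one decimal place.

Market equilibrium (private): 43.0 + 2.9x = 251.3 - 2.0x → x_m = 42.5102.
Total external benefit = ∫₀^{x_m} (7.2 + 1.1x) dx = 7.2×42.5102 + ½×1.1×42.5102² = 1299.9878.

€1300.0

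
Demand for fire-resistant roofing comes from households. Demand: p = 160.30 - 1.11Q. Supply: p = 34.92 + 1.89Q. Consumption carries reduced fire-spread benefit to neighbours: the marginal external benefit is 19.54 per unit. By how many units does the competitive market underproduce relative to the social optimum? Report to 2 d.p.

6.51 units

Market equilibrium (private): 34.92 + 1.89Q = 160.30 - 1.11Q → Q_m = 41.7933.
Social marginal benefit = demand + MEB = 179.84 - 1.11Q.
Set SMB = MC: 179.84 - 1.11Q = 34.92 + 1.89Q → Q* = 48.3067.
Gap = |41.7933 − 48.3067| = 6.5134.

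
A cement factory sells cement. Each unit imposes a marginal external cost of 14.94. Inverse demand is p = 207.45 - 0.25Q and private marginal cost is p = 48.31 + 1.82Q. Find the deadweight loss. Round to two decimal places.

DWL = 53.91

Market equilibrium (private): 48.31 + 1.82Q = 207.45 - 0.25Q → Q_m = 76.8792.
Social marginal cost = private MC + MEC = 63.25 + 1.82Q.
Set SMC = demand: 63.25 + 1.82Q = 207.45 - 0.25Q → Q* = 69.6618.
The welfare-loss triangle has base |Q_m − Q*| and height MEC(Q_m) (the vertical gap between SMC and demand is zero at Q* and MEC at Q_m).
DWL = ½ × 7.2174 × 14.9400 = 53.9140.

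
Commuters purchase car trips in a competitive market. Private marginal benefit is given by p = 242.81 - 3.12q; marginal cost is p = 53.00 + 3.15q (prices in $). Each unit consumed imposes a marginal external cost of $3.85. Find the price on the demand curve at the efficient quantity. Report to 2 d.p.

P = $150.27

Social marginal benefit = demand − MEC = 238.96 - 3.12q.
Set SMB = MC: 238.96 - 3.12q = 53.00 + 3.15q → q* = 29.6587.
Consumer price on the demand curve at q*: 242.81 − 3.12×29.6587 = 150.2749.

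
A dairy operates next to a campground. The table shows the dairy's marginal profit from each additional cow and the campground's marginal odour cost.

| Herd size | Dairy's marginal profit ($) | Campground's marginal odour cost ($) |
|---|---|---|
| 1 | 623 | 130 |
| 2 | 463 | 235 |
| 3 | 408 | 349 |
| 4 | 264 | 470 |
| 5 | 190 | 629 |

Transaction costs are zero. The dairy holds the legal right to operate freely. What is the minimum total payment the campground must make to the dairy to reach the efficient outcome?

Left alone the dairy would choose level 5 (marginal profit stays positive).
Efficient level: k* = 3 (marginal profit ≥ marginal odour cost through 3).
The campground must at least cover the dairy's forgone profit from cutting 5→3: 264 + 190 = 454.

$454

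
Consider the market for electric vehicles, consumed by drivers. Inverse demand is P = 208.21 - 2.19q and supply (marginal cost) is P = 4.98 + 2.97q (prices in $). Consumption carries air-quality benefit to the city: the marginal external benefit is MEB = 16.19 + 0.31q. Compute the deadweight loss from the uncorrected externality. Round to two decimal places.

DWL = $83.15

Market equilibrium (private): 4.98 + 2.97q = 208.21 - 2.19q → q_m = 39.3857.
Social marginal benefit = demand + MEB = 224.40 - 1.88q.
Set SMB = MC: 224.40 - 1.88q = 4.98 + 2.97q → q* = 45.2412.
The welfare-loss triangle has base |q_m − q*| and height MEB(q_m) (the vertical gap between SMB and MC is zero at q* and MEB at q_m).
DWL = ½ × 5.8555 × 28.3996 = 83.1469.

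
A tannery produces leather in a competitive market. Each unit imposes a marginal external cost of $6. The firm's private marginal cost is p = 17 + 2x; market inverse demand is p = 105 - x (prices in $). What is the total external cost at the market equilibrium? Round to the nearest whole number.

$176

Market equilibrium (private): 17 + 2x = 105 - x → x_m = 29.3333.
Total external cost = MEC × x_m = 6 × 29.3333 = 175.9998.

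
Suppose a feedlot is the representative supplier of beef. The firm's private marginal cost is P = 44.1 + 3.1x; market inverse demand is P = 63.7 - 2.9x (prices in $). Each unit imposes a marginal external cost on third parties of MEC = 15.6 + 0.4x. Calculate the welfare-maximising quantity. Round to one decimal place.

x* = 0.6

Social marginal cost = private MC + MEC = 59.7 + 3.5x.
Set SMC = demand: 59.7 + 3.5x = 63.7 - 2.9x → x* = 0.6250.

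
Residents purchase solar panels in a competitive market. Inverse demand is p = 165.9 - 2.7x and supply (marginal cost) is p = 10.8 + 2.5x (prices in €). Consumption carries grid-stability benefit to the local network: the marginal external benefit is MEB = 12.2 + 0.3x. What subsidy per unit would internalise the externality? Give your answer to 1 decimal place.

subsidy = €22.4 per unit

Social marginal benefit = demand + MEB = 178.1 - 2.4x.
Set SMB = MC: 178.1 - 2.4x = 10.8 + 2.5x → x* = 34.1429.
The Pigouvian subsidy equals MEB at x*: 12.2 + 0.3×34.1429 = 22.4429.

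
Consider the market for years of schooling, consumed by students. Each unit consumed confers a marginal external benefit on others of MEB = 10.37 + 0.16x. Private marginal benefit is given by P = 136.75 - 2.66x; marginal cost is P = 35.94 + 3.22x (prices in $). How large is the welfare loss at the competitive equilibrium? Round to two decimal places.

DWL = $15.03

Market equilibrium (private): 35.94 + 3.22x = 136.75 - 2.66x → x_m = 17.1446.
Social marginal benefit = demand + MEB = 147.12 - 2.50x.
Set SMB = MC: 147.12 - 2.50x = 35.94 + 3.22x → x* = 19.4371.
The loss is the area between SMB and MC from x* to x_m; with linear curves that's a triangle of height MEB(x_m).
DWL = ½ × 2.2925 × 13.1131 = 15.0309.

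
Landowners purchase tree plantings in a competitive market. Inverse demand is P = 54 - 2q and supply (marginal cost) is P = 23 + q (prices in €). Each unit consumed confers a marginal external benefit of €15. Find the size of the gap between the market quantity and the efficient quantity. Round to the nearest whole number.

Market equilibrium (private): 23 + q = 54 - 2q → q_m = 10.3333.
Social marginal benefit = demand + MEB = 69 - 2q.
Set SMB = MC: 69 - 2q = 23 + q → q* = 15.3333.
Gap = |10.3333 − 15.3333| = 5.0000.

5 units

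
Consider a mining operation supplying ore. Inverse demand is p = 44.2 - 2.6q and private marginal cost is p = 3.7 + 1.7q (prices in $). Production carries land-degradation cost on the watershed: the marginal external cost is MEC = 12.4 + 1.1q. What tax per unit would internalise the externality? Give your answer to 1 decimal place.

tax = $18.1 per unit

Social marginal cost = private MC + MEC = 16.1 + 2.8q.
Set SMC = demand: 16.1 + 2.8q = 44.2 - 2.6q → q* = 5.2037.
The Pigouvian tax equals MEC at q*: 12.4 + 1.1×5.2037 = 18.1241.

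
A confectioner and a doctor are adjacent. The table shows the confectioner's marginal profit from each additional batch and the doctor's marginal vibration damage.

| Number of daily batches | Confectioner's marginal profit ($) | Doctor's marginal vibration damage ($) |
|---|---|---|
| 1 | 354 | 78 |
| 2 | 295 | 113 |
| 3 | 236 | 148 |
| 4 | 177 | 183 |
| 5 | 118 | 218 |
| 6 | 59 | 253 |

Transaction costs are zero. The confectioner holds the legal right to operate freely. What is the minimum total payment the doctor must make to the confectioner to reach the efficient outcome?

$354

Left alone the confectioner would choose level 6 (marginal profit stays positive).
Efficient level: k* = 3 (marginal profit ≥ marginal vibration damage through 3).
The doctor must at least cover the confectioner's forgone profit from cutting 6→3: 177 + 118 + 59 = 354.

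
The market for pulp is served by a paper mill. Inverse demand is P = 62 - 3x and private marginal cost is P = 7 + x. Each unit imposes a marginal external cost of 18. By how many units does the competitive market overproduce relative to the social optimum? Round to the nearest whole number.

Market equilibrium (private): 7 + x = 62 - 3x → x_m = 13.7500.
Social marginal cost = private MC + MEC = 25 + x.
Set SMC = demand: 25 + x = 62 - 3x → x* = 9.2500.
Gap = |13.7500 − 9.2500| = 4.5000.

5 units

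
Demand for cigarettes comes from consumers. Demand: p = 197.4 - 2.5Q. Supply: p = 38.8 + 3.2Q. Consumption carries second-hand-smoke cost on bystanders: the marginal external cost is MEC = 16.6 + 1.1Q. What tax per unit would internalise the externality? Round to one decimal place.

Social marginal benefit = demand − MEC = 180.8 - 3.6Q.
Set SMB = MC: 180.8 - 3.6Q = 38.8 + 3.2Q → Q* = 20.8824.
The Pigouvian tax equals MEC at Q*: 16.6 + 1.1×20.8824 = 39.5706.

tax = 39.6 per unit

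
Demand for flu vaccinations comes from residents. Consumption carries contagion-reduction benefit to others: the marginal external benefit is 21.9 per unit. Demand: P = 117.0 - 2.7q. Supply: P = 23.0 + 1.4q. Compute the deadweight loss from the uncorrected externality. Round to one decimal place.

DWL = 58.5

Market equilibrium (private): 23.0 + 1.4q = 117.0 - 2.7q → q_m = 22.9268.
Social marginal benefit = demand + MEB = 138.9 - 2.7q.
Set SMB = MC: 138.9 - 2.7q = 23.0 + 1.4q → q* = 28.2683.
Between q* and q_m the wedge SMB − MC runs linearly from 0 to MEB(q_m), so the loss is a triangle.
DWL = ½ × 5.3415 × 21.9000 = 58.4894.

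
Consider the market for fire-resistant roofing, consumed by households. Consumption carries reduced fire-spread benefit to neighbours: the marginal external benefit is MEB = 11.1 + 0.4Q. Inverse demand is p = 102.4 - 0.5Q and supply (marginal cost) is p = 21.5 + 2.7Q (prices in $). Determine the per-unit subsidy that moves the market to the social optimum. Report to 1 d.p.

Social marginal benefit = demand + MEB = 113.5 - 0.1Q.
Set SMB = MC: 113.5 - 0.1Q = 21.5 + 2.7Q → Q* = 32.8571.
The Pigouvian subsidy equals MEB at Q*: 11.1 + 0.4×32.8571 = 24.2428.

subsidy = $24.2 per unit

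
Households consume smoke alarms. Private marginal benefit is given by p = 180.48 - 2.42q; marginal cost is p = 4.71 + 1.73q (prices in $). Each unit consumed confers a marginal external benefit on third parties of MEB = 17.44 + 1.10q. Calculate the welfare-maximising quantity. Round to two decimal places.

Social marginal benefit = demand + MEB = 197.92 - 1.32q.
Set SMB = MC: 197.92 - 1.32q = 4.71 + 1.73q → q* = 63.3475.

q* = 63.35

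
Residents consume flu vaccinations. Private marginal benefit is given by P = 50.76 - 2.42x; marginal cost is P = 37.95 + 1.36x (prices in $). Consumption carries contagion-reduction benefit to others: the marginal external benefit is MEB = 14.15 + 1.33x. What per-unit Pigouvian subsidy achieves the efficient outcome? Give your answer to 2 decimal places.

subsidy = $28.79 per unit

Social marginal benefit = demand + MEB = 64.91 - 1.09x.
Set SMB = MC: 64.91 - 1.09x = 37.95 + 1.36x → x* = 11.0041.
The Pigouvian subsidy equals MEB at x*: 14.15 + 1.33×11.0041 = 28.7855.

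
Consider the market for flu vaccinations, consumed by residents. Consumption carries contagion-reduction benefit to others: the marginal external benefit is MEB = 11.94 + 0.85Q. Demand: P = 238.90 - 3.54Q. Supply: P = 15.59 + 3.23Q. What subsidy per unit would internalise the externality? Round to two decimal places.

subsidy = 45.72 per unit

Social marginal benefit = demand + MEB = 250.84 - 2.69Q.
Set SMB = MC: 250.84 - 2.69Q = 15.59 + 3.23Q → Q* = 39.7382.
The Pigouvian subsidy equals MEB at Q*: 11.94 + 0.85×39.7382 = 45.7175.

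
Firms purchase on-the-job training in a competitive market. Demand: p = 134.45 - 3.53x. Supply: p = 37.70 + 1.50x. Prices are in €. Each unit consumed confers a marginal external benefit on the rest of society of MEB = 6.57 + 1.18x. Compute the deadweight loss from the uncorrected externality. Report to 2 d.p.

DWL = €111.24

Market equilibrium (private): 37.70 + 1.50x = 134.45 - 3.53x → x_m = 19.2346.
Social marginal benefit = demand + MEB = 141.02 - 2.35x.
Set SMB = MC: 141.02 - 2.35x = 37.70 + 1.50x → x* = 26.8364.
Height of the DWL triangle at x_m is SMB(x_m) − MC(x_m) = MEB(x_m) = 29.2668.
DWL = ½ × 7.6018 × 29.2668 = 111.2402.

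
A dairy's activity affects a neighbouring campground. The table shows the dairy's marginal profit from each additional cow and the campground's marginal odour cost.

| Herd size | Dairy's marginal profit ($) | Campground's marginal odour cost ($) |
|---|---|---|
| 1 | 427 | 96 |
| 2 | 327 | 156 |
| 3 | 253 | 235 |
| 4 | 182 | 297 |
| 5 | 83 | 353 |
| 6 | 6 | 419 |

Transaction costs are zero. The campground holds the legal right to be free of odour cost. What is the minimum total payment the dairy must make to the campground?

$487

Efficient level: marginal profit ≥ marginal odour cost through level 3, so k* = 3.
With the campground holding the right, the dairy must at least compensate total damage at k*: 96 + 156 + 235 = 487.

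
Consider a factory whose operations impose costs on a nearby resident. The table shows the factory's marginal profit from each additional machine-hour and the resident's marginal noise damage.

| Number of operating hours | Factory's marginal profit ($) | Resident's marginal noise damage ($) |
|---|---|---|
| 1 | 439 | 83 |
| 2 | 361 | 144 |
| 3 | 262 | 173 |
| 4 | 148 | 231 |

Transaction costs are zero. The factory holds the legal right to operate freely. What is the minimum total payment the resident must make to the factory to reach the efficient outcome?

Left alone the factory would choose level 4 (marginal profit stays positive).
Efficient level: k* = 3 (marginal profit ≥ marginal noise damage through 3).
The resident must at least cover the factory's forgone profit from cutting 4→3: 148 = 148.

$148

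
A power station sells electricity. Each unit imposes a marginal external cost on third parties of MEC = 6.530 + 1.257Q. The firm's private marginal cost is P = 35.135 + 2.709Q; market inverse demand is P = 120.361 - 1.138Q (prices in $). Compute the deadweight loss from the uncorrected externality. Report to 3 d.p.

Market equilibrium (private): 35.135 + 2.709Q = 120.361 - 1.138Q → Q_m = 22.1539.
Social marginal cost = private MC + MEC = 41.665 + 3.966Q.
Set SMC = demand: 41.665 + 3.966Q = 120.361 - 1.138Q → Q* = 15.4185.
Height of the DWL triangle at Q_m is SMC(Q_m) − demand(Q_m) = MEC(Q_m) = 34.3774.
DWL = ½ × 6.7354 × 34.3774 = 115.7728.

DWL = $115.773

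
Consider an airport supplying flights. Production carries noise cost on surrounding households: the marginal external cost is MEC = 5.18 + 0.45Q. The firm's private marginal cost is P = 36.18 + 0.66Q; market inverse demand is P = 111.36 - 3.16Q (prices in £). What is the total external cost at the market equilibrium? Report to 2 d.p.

£189.09

Market equilibrium (private): 36.18 + 0.66Q = 111.36 - 3.16Q → Q_m = 19.6806.
Total external cost = ∫₀^{Q_m} (5.18 + 0.45Q) dQ = 5.18×19.6806 + ½×0.45×19.6806² = 189.0939.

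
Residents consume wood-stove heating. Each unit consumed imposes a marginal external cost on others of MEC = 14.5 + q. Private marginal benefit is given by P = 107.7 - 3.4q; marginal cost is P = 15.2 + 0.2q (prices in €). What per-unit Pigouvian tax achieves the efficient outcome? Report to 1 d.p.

tax = €31.5 per unit

Social marginal benefit = demand − MEC = 93.2 - 4.4q.
Set SMB = MC: 93.2 - 4.4q = 15.2 + 0.2q → q* = 16.9565.
The Pigouvian tax equals MEC at q*: 14.5 + 1.0×16.9565 = 31.4565.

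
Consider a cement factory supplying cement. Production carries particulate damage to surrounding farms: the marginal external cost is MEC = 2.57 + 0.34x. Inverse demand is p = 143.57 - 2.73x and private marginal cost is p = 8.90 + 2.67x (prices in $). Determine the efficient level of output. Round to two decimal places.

Social marginal cost = private MC + MEC = 11.47 + 3.01x.
Set SMC = demand: 11.47 + 3.01x = 143.57 - 2.73x → x* = 23.0139.

x* = 23.01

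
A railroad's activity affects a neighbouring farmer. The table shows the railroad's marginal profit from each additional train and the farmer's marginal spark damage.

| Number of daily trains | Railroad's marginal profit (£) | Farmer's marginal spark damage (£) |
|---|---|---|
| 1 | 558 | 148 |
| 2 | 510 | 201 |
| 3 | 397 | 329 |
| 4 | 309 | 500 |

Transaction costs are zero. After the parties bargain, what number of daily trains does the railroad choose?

Bargaining reaches the level where marginal profit last exceeds marginal spark damage.
That holds through level 3 (397 ≥ 329) but not at 4 (309 < 500).

3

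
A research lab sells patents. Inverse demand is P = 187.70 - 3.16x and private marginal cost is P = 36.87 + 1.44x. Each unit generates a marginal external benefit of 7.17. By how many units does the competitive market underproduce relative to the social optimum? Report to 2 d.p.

1.56 units

Market equilibrium (private): 36.87 + 1.44x = 187.70 - 3.16x → x_m = 32.7891.
Social marginal cost = private MC − MEB = 29.70 + 1.44x.
Set SMC = demand: 29.70 + 1.44x = 187.70 - 3.16x → x* = 34.3478.
Gap = |32.7891 − 34.3478| = 1.5587.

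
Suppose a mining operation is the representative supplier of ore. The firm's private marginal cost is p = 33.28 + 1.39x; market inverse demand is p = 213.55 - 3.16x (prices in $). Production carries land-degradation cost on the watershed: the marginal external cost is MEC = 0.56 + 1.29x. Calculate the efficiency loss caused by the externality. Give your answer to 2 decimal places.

Market equilibrium (private): 33.28 + 1.39x = 213.55 - 3.16x → x_m = 39.6198.
Social marginal cost = private MC + MEC = 33.84 + 2.68x.
Set SMC = demand: 33.84 + 2.68x = 213.55 - 3.16x → x* = 30.7723.
The loss is the area between SMC and demand from x* to x_m; with linear curves that's a triangle of height MEC(x_m).
DWL = ½ × 8.8475 × 51.6695 = 228.5730.

DWL = $228.57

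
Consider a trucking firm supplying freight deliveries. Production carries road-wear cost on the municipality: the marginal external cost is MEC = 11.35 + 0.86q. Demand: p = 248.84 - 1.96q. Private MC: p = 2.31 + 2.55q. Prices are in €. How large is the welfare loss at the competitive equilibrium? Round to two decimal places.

Market equilibrium (private): 2.31 + 2.55q = 248.84 - 1.96q → q_m = 54.6630.
Social marginal cost = private MC + MEC = 13.66 + 3.41q.
Set SMC = demand: 13.66 + 3.41q = 248.84 - 1.96q → q* = 43.7952.
The welfare-loss triangle has base |q_m − q*| and height MEC(q_m) (the vertical gap between SMC and demand is zero at q* and MEC at q_m).
DWL = ½ × 10.8678 × 58.3602 = 317.1235.

DWL = €317.12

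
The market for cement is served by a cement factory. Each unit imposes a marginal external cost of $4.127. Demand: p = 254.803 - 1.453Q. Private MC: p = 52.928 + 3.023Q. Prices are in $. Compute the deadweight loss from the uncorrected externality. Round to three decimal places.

DWL = $1.903

Market equilibrium (private): 52.928 + 3.023Q = 254.803 - 1.453Q → Q_m = 45.1017.
Social marginal cost = private MC + MEC = 57.055 + 3.023Q.
Set SMC = demand: 57.055 + 3.023Q = 254.803 - 1.453Q → Q* = 44.1796.
Height of the DWL triangle at Q_m is SMC(Q_m) − demand(Q_m) = MEC(Q_m) = 4.1270.
DWL = ½ × 0.9221 × 4.1270 = 1.9028.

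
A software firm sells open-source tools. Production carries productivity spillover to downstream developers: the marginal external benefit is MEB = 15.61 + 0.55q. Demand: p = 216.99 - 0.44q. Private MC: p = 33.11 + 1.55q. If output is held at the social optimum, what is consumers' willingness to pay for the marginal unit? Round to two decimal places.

P = 156.03

Social marginal cost = private MC − MEB = 17.50 + q.
Set SMC = demand: 17.50 + q = 216.99 - 0.44q → q* = 138.5347.
Consumer price on the demand curve at q*: 216.99 − 0.44×138.5347 = 156.0347.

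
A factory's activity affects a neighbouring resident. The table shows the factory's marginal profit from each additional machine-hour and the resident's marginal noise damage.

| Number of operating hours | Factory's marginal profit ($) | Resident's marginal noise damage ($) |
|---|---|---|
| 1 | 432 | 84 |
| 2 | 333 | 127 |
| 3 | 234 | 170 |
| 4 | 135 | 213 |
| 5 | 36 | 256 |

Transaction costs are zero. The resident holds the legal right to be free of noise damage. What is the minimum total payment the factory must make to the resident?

Efficient level: marginal profit ≥ marginal noise damage through level 3, so k* = 3.
With the resident holding the right, the factory must at least compensate total damage at k*: 84 + 127 + 170 = 381.

$381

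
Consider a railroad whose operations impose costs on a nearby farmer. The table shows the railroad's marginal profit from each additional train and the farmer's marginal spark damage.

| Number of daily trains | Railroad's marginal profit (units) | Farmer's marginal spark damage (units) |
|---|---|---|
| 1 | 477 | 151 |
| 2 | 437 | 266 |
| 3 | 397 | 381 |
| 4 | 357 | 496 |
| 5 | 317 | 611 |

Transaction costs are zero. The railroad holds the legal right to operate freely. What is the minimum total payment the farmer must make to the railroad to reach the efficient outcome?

674

Left alone the railroad would choose level 5 (marginal profit stays positive).
Efficient level: k* = 3 (marginal profit ≥ marginal spark damage through 3).
The farmer must at least cover the railroad's forgone profit from cutting 5→3: 357 + 317 = 674.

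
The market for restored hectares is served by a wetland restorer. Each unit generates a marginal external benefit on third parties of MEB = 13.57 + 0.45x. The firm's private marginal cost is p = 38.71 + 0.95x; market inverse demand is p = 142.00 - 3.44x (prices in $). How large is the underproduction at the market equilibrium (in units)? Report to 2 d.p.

Market equilibrium (private): 38.71 + 0.95x = 142.00 - 3.44x → x_m = 23.5285.
Social marginal cost = private MC − MEB = 25.14 + 0.50x.
Set SMC = demand: 25.14 + 0.50x = 142.00 - 3.44x → x* = 29.6599.
Gap = |23.5285 − 29.6599| = 6.1314.

6.13 units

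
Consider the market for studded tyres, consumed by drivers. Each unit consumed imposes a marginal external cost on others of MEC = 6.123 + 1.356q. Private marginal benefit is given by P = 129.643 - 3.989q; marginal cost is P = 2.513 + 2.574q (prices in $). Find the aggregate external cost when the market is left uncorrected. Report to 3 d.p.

Market equilibrium (private): 2.513 + 2.574q = 129.643 - 3.989q → q_m = 19.3707.
Total external cost = ∫₀^{q_m} (6.123 + 1.356q) dq = 6.123×19.3707 + ½×1.356×19.3707² = 373.0087.

$373.009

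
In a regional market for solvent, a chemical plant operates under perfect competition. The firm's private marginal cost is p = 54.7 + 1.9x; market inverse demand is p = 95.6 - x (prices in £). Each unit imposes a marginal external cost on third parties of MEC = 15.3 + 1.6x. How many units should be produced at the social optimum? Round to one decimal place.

x* = 5.7

Social marginal cost = private MC + MEC = 70.0 + 3.5x.
Set SMC = demand: 70.0 + 3.5x = 95.6 - x → x* = 5.6889.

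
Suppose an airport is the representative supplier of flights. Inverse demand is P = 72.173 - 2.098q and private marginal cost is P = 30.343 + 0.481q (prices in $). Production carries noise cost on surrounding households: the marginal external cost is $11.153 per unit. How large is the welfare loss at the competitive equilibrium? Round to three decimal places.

Market equilibrium (private): 30.343 + 0.481q = 72.173 - 2.098q → q_m = 16.2195.
Social marginal cost = private MC + MEC = 41.496 + 0.481q.
Set SMC = demand: 41.496 + 0.481q = 72.173 - 2.098q → q* = 11.8949.
Between q* and q_m the wedge SMC − demand runs linearly from 0 to MEC(q_m), so the loss is a triangle.
DWL = ½ × 4.3246 × 11.1530 = 24.1161.

DWL = $24.116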